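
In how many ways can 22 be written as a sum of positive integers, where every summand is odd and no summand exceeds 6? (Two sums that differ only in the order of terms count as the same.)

They are:
1,1,5,5,5,5
1,3,3,5,5,5
1,1,1,1,3,5,5,5
1,1,1,1,1,1,1,5,5,5
3,3,3,3,5,5
1,1,1,3,3,3,5,5
1,1,1,1,1,1,3,3,5,5
1,1,1,1,1,1,1,1,1,3,5,5
1,1,1,1,1,1,1,1,1,1,1,1,5,5
1,1,3,3,3,3,3,5
1,1,1,1,1,3,3,3,3,5
1,1,1,1,1,1,1,1,3,3,3,5
1,1,1,1,1,1,1,1,1,1,1,3,3,5
1,1,1,1,1,1,1,1,1,1,1,1,1,1,3,5
1,1,1,1,1,1,1,1,1,1,1,1,1,1,1,1,1,5
1,3,3,3,3,3,3,3
1,1,1,1,3,3,3,3,3,3
1,1,1,1,1,1,1,3,3,3,3,3
1,1,1,1,1,1,1,1,1,1,3,3,3,3
1,1,1,1,1,1,1,1,1,1,1,1,1,3,3,3
1,1,1,1,1,1,1,1,1,1,1,1,1,1,1,1,3,3
1,1,1,1,1,1,1,1,1,1,1,1,1,1,1,1,1,1,1,3
1,1,1,1,1,1,1,1,1,1,1,1,1,1,1,1,1,1,1,1,1,1
That's 23 in total.

23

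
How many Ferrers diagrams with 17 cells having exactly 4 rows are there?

There are too many to list fully; the first 12 (by largest part) are:
14+1+1+1
13+2+1+1
12+3+1+1
12+2+2+1
11+4+1+1
11+3+2+1
11+2+2+2
10+5+1+1
10+4+2+1
10+3+3+1
10+3+2+2
9+6+1+1
…and 27 more, for 39 total.

39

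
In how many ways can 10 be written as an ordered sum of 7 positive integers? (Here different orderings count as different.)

Equivalently, choose which 6 of the 9 gaps become plus signs: C(9,6) = 84.

84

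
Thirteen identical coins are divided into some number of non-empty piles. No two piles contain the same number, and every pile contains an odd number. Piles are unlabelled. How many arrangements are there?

3

Listing the qualifying partitions of 13:
13
9+3+1
7+5+1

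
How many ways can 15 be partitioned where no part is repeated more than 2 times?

70

A partial list (first 12 by largest part):
15
14, 1
13, 2
13, 1, 1
12, 3
12, 2, 1
11, 4
11, 3, 1
11, 2, 2
11, 2, 1, 1
10, 5
10, 4, 1
…and 58 more, for 70 total.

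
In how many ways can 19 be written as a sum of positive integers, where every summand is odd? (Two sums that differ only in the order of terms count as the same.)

54

A partial list (first 12 by largest part):
19
17,1,1
15,3,1
15,1,1,1,1
13,5,1
13,3,3
13,3,1,1,1
13,1,1,1,1,1,1
11,7,1
11,5,3
11,5,1,1,1
11,3,3,1,1
…and 42 more, for 54 total.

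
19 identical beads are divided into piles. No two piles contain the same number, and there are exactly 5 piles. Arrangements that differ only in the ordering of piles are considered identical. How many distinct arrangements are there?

Listing the qualifying partitions of 19:
1 + 2 + 3 + 4 + 9
1 + 2 + 3 + 5 + 8
1 + 2 + 3 + 6 + 7
1 + 2 + 4 + 5 + 7
1 + 3 + 4 + 5 + 6
That's 5 in total.

5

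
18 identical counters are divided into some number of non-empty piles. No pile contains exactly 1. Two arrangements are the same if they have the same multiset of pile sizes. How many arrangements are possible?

88

Enumerating by decreasing first part gives 88 partitions in all.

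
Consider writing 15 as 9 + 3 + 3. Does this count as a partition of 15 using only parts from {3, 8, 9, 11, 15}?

Yes

The parts sum to 15, and the condition 'each summand belongs to {3, 8, 9, 11, 15}' holds.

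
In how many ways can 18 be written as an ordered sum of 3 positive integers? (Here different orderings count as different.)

136

A composition of 18 into 3 positive parts is chosen by placing 2 dividers among the 17 gaps between 18 units: C(17,2) = 136.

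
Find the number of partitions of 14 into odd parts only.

The partitions of 14 that satisfy the conditions:
13 + 1
11 + 3
11 + 1 + 1 + 1
9 + 5
9 + 3 + 1 + 1
9 + 1 + 1 + 1 + 1 + 1
7 + 7
7 + 5 + 1 + 1
7 + 3 + 3 + 1
7 + 3 + 1 + 1 + 1 + 1
7 + 1 + 1 + 1 + 1 + 1 + 1 + 1
5 + 5 + 3 + 1
5 + 5 + 1 + 1 + 1 + 1
5 + 3 + 3 + 3
5 + 3 + 3 + 1 + 1 + 1
5 + 3 + 1 + 1 + 1 + 1 + 1 + 1
5 + 1 + 1 + 1 + 1 + 1 + 1 + 1 + 1 + 1
3 + 3 + 3 + 3 + 1 + 1
3 + 3 + 3 + 1 + 1 + 1 + 1 + 1
3 + 3 + 1 + 1 + 1 + 1 + 1 + 1 + 1 + 1
3 + 1 + 1 + 1 + 1 + 1 + 1 + 1 + 1 + 1 + 1 + 1
1 + 1 + 1 + 1 + 1 + 1 + 1 + 1 + 1 + 1 + 1 + 1 + 1 + 1
That's 22 in total.

22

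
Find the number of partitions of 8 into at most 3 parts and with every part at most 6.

8

They are:
6, 2
6, 1, 1
5, 3
5, 2, 1
4, 4
4, 3, 1
4, 2, 2
3, 3, 2
That's 8 in total.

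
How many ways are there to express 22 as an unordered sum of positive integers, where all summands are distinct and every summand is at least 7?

They are:
22
7+15
8+14
9+13
10+12
Counting gives 5.

5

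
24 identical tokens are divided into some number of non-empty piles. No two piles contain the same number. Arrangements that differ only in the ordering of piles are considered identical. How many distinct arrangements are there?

A full systematic count gives 122.

122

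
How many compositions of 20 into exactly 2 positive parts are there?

19

Place 1 bars in the 19 internal gaps of a row of 20 dots: C(19,1) = 19.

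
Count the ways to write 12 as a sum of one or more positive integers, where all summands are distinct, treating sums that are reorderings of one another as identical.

Listing the qualifying partitions of 12:
12
11,1
10,2
9,3
9,2,1
8,4
8,3,1
7,5
7,4,1
7,3,2
6,5,1
6,4,2
6,3,2,1
5,4,3
5,4,2,1
Counting gives 15.

15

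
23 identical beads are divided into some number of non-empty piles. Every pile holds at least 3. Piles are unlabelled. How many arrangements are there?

88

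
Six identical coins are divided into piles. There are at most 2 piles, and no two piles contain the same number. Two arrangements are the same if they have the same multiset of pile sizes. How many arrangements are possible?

Enumerating:
6
1,5
2,4
Counting gives 3.

3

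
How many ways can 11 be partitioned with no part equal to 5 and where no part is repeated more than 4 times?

34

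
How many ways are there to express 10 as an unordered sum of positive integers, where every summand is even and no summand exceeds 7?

5

The partitions of 10 that satisfy the conditions:
4, 6
2, 2, 6
2, 4, 4
2, 2, 2, 4
2, 2, 2, 2, 2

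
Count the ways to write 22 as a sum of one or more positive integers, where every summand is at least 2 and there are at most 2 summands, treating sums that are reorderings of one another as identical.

Enumerating:
22
20 + 2
19 + 3
18 + 4
17 + 5
16 + 6
15 + 7
14 + 8
13 + 9
12 + 10
11 + 11

11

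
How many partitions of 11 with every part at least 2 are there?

14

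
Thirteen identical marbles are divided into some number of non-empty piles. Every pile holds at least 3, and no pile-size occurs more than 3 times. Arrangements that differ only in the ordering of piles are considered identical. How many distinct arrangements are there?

10

Enumerating:
13
10,3
9,4
8,5
7,6
7,3,3
6,4,3
5,5,3
5,4,4
4,3,3,3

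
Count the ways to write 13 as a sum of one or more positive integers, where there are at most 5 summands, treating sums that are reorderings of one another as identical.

There are too many to list fully; the first 12 (by largest part) are:
13
12+1
11+2
11+1+1
10+3
10+2+1
10+1+1+1
9+4
9+3+1
9+2+2
9+2+1+1
9+1+1+1+1
…and 45 more, for 57 total.

57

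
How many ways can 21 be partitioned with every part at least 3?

60

A partial list (first 12 by largest part):
21
18, 3
17, 4
16, 5
15, 6
15, 3, 3
14, 7
14, 4, 3
13, 8
13, 5, 3
13, 4, 4
12, 9
…and 48 more, for 60 total.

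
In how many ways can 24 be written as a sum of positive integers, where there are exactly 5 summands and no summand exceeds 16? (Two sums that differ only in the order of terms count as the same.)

157

There are 157 such partitions.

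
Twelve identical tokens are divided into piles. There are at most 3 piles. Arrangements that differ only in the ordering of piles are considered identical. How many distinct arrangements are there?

They are:
12
11 + 1
10 + 2
10 + 1 + 1
9 + 3
9 + 2 + 1
8 + 4
8 + 3 + 1
8 + 2 + 2
7 + 5
7 + 4 + 1
7 + 3 + 2
6 + 6
6 + 5 + 1
6 + 4 + 2
6 + 3 + 3
5 + 5 + 2
5 + 4 + 3
4 + 4 + 4
That's 19 in total.

19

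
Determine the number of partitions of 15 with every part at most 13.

174

There are 174 such partitions.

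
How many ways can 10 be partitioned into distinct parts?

The partitions of 10 that satisfy the conditions:
10
1+9
2+8
3+7
1+2+7
4+6
1+3+6
1+4+5
2+3+5
1+2+3+4
That's 10 in total.

10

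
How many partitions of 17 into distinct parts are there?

38

A partial list (first 12 by largest part):
17
16, 1
15, 2
14, 3
14, 2, 1
13, 4
13, 3, 1
12, 5
12, 4, 1
12, 3, 2
11, 6
11, 5, 1
…and 26 more, for 38 total.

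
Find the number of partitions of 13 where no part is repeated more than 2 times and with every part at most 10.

A partial list (first 12 by largest part):
3,10
1,2,10
4,9
1,3,9
2,2,9
1,1,2,9
5,8
1,4,8
2,3,8
1,1,3,8
1,2,2,8
6,7
…and 28 more, for 40 total.

40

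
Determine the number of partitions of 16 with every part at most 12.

224

A full systematic count gives 224.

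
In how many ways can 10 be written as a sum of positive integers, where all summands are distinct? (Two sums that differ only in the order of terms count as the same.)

They are:
10
9+1
8+2
7+3
7+2+1
6+4
6+3+1
5+4+1
5+3+2
4+3+2+1

10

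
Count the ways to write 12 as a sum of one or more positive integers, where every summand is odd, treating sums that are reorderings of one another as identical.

15

Enumerating:
11, 1
9, 3
9, 1, 1, 1
7, 5
7, 3, 1, 1
7, 1, 1, 1, 1, 1
5, 5, 1, 1
5, 3, 3, 1
5, 3, 1, 1, 1, 1
5, 1, 1, 1, 1, 1, 1, 1
3, 3, 3, 3
3, 3, 3, 1, 1, 1
3, 3, 1, 1, 1, 1, 1, 1
3, 1, 1, 1, 1, 1, 1, 1, 1, 1
1, 1, 1, 1, 1, 1, 1, 1, 1, 1, 1, 1
Counting gives 15.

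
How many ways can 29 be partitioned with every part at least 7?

20

Listing the qualifying partitions of 29:
29
22 + 7
21 + 8
20 + 9
19 + 10
18 + 11
17 + 12
16 + 13
15 + 14
15 + 7 + 7
14 + 8 + 7
13 + 9 + 7
13 + 8 + 8
12 + 10 + 7
12 + 9 + 8
11 + 11 + 7
11 + 10 + 8
11 + 9 + 9
10 + 10 + 9
8 + 7 + 7 + 7
That's 20 in total.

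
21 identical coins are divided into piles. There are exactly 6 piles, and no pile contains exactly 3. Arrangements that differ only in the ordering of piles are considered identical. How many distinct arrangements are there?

There are too many to list fully; the first 12 (by largest part) are:
1 + 1 + 1 + 1 + 1 + 16
1 + 1 + 1 + 1 + 2 + 15
1 + 1 + 1 + 2 + 2 + 14
1 + 1 + 1 + 1 + 4 + 13
1 + 1 + 2 + 2 + 2 + 13
1 + 1 + 1 + 1 + 5 + 12
1 + 1 + 1 + 2 + 4 + 12
1 + 2 + 2 + 2 + 2 + 12
1 + 1 + 1 + 1 + 6 + 11
1 + 1 + 1 + 2 + 5 + 11
1 + 1 + 2 + 2 + 4 + 11
2 + 2 + 2 + 2 + 2 + 11
…and 41 more, for 53 total.

53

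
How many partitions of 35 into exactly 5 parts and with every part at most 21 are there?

There are 603 such partitions.

603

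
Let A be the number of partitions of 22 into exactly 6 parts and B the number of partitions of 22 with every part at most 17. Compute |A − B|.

Partitions of 22 into exactly 6 parts: 136.
Partitions of 22 with every part at most 17: 990.
|136 − 990| = 854.

854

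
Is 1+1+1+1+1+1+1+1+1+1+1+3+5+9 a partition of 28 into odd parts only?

Yes

The parts sum to 28, and the condition 'every summand is odd' holds.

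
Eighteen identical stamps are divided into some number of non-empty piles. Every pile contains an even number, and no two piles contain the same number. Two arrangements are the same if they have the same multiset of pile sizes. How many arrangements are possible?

8

Listing the qualifying partitions of 18:
18
16 + 2
14 + 4
12 + 6
12 + 4 + 2
10 + 8
10 + 6 + 2
8 + 6 + 4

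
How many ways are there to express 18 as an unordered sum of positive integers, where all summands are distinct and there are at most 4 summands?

43

There are too many to list fully; the first 12 (by largest part) are:
18
1,17
2,16
3,15
1,2,15
4,14
1,3,14
5,13
1,4,13
2,3,13
6,12
1,5,12
…and 31 more, for 43 total.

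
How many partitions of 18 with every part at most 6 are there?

Systematic enumeration (by largest part, then next-largest, …) yields 199.

199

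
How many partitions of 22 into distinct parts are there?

89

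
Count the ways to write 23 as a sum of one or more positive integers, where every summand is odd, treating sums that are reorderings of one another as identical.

Direct enumeration gives 104 partitions.

104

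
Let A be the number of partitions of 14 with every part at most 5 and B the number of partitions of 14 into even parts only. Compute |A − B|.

Partitions of 14 with every part at most 5: 70.
Partitions of 14 into even parts only: 15.
|70 − 15| = 55.

55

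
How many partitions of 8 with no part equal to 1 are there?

7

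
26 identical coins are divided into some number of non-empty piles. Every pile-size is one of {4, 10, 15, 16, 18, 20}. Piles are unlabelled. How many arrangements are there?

They are:
18+4+4
16+10
10+4+4+4+4

3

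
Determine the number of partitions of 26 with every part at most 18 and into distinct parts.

Direct enumeration gives 146 partitions.

146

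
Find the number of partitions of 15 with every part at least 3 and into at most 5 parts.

The partitions of 15 that satisfy the conditions:
15
12, 3
11, 4
10, 5
9, 6
9, 3, 3
8, 7
8, 4, 3
7, 5, 3
7, 4, 4
6, 6, 3
6, 5, 4
6, 3, 3, 3
5, 5, 5
5, 4, 3, 3
4, 4, 4, 3
3, 3, 3, 3, 3

17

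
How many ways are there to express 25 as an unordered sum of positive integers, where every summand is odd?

Direct enumeration gives 142 partitions.

142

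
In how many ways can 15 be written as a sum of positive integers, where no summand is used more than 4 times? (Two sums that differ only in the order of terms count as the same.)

127

There are 127 such partitions.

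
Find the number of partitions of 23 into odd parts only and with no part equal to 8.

Direct enumeration gives 104 partitions.

104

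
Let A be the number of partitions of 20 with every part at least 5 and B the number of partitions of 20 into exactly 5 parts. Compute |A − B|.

71

Partitions of 20 with every part at least 5: 13.
Partitions of 20 into exactly 5 parts: 84.
|13 − 84| = 71.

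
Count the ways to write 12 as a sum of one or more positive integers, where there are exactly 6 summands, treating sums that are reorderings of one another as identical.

Enumerating:
7 + 1 + 1 + 1 + 1 + 1
6 + 2 + 1 + 1 + 1 + 1
5 + 3 + 1 + 1 + 1 + 1
5 + 2 + 2 + 1 + 1 + 1
4 + 4 + 1 + 1 + 1 + 1
4 + 3 + 2 + 1 + 1 + 1
4 + 2 + 2 + 2 + 1 + 1
3 + 3 + 3 + 1 + 1 + 1
3 + 3 + 2 + 2 + 1 + 1
3 + 2 + 2 + 2 + 2 + 1
2 + 2 + 2 + 2 + 2 + 2

11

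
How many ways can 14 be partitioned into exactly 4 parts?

23

Enumerating:
11,1,1,1
10,2,1,1
9,3,1,1
9,2,2,1
8,4,1,1
8,3,2,1
8,2,2,2
7,5,1,1
7,4,2,1
7,3,3,1
7,3,2,2
6,6,1,1
6,5,2,1
6,4,3,1
6,4,2,2
6,3,3,2
5,5,3,1
5,5,2,2
5,4,4,1
5,4,3,2
5,3,3,3
4,4,4,2
4,4,3,3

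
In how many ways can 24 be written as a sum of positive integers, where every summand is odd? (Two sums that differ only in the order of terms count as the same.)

122

Enumerating by decreasing first part gives 122 partitions in all.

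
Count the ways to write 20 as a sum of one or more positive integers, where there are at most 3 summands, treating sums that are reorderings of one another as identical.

There are too many to list fully; the first 12 (by largest part) are:
20
19, 1
18, 2
18, 1, 1
17, 3
17, 2, 1
16, 4
16, 3, 1
16, 2, 2
15, 5
15, 4, 1
15, 3, 2
…and 32 more, for 44 total.

44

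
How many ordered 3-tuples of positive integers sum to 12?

55

A composition of 12 into 3 positive parts is chosen by placing 2 dividers among the 11 gaps between 12 units: C(11,2) = 55.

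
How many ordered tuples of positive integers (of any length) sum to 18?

Each of the 17 gaps between 18 units is either a break or not: 2^17 = 131072.

131072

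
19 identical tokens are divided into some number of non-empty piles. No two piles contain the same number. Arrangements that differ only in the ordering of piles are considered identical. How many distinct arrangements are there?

54

There are too many to list fully; the first 12 (by largest part) are:
19
18+1
17+2
16+3
16+2+1
15+4
15+3+1
14+5
14+4+1
14+3+2
13+6
13+5+1
…and 42 more, for 54 total.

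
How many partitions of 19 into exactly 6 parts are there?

71

Systematic enumeration (by largest part, then next-largest, …) yields 71.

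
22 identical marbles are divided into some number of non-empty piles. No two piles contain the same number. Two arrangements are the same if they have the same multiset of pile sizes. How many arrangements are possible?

89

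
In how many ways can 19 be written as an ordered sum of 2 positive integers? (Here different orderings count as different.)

A composition of 19 into 2 positive parts is chosen by placing 1 dividers among the 18 gaps between 19 units: C(18,1) = 18.

18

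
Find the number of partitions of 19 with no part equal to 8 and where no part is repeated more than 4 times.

281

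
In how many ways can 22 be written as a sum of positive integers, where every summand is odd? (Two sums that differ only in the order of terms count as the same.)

89

Systematic enumeration (by largest part, then next-largest, …) yields 89.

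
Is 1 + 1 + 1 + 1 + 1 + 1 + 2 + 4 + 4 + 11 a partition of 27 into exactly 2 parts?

No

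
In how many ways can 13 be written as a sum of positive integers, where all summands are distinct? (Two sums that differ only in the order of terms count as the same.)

Enumerating:
13
12+1
11+2
10+3
10+2+1
9+4
9+3+1
8+5
8+4+1
8+3+2
7+6
7+5+1
7+4+2
7+3+2+1
6+5+2
6+4+3
6+4+2+1
5+4+3+1

18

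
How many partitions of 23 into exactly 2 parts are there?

They are:
22 + 1
21 + 2
20 + 3
19 + 4
18 + 5
17 + 6
16 + 7
15 + 8
14 + 9
13 + 10
12 + 11

11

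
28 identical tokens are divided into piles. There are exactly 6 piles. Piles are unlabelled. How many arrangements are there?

391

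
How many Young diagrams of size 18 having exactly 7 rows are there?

There are too many to list fully; the first 12 (by largest part) are:
12+1+1+1+1+1+1
11+2+1+1+1+1+1
10+3+1+1+1+1+1
10+2+2+1+1+1+1
9+4+1+1+1+1+1
9+3+2+1+1+1+1
9+2+2+2+1+1+1
8+5+1+1+1+1+1
8+4+2+1+1+1+1
8+3+3+1+1+1+1
8+3+2+2+1+1+1
8+2+2+2+2+1+1
…and 37 more, for 49 total.

49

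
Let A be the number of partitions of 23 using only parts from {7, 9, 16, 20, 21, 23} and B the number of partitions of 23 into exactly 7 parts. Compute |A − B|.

Partitions of 23 using only parts from {7, 9, 16, 20, 21, 23}: 3.
Partitions of 23 into exactly 7 parts: 164.
|3 − 164| = 161.

161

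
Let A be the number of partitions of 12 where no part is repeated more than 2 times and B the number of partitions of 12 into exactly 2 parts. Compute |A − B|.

Partitions of 12 where no part is repeated more than 2 times: 36.
Partitions of 12 into exactly 2 parts: 6.
|36 − 6| = 30.

30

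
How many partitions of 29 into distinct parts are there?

Enumerating by decreasing first part gives 256 partitions in all.

256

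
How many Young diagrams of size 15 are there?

There are 176 such partitions.

176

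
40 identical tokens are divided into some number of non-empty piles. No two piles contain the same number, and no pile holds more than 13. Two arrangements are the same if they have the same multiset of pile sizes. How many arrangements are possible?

207

Direct enumeration gives 207 partitions.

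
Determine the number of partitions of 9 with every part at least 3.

4

The partitions of 9 that satisfy the conditions:
9
6 + 3
5 + 4
3 + 3 + 3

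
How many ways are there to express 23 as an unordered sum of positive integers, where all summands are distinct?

104

Counting exhaustively, 104 partitions satisfy the conditions.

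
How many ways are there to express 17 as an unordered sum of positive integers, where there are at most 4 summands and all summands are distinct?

36

There are too many to list fully; the first 12 (by largest part) are:
17
16,1
15,2
14,3
14,2,1
13,4
13,3,1
12,5
12,4,1
12,3,2
11,6
11,5,1
…and 24 more, for 36 total.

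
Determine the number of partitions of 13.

Direct enumeration gives 101 partitions.

101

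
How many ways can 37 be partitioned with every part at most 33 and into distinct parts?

755

Systematic enumeration (by largest part, then next-largest, …) yields 755.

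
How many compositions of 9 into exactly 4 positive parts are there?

Equivalently, choose which 3 of the 8 gaps become plus signs: C(8,3) = 56.

56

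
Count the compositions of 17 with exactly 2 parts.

16

Place 1 bars in the 16 internal gaps of a row of 17 dots: C(16,1) = 16.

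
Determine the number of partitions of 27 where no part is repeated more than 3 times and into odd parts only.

There are too many to list fully; the first 12 (by largest part) are:
27
25+1+1
23+3+1
21+5+1
21+3+3
21+3+1+1+1
19+7+1
19+5+3
19+5+1+1+1
19+3+3+1+1
17+9+1
17+7+3
…and 58 more, for 70 total.

70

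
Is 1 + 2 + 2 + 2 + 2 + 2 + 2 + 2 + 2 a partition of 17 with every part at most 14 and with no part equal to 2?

No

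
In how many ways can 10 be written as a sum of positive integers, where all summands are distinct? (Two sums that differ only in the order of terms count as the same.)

10

They are:
10
9,1
8,2
7,3
7,2,1
6,4
6,3,1
5,4,1
5,3,2
4,3,2,1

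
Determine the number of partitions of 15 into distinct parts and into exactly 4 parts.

6

Enumerating:
9 + 3 + 2 + 1
8 + 4 + 2 + 1
7 + 5 + 2 + 1
7 + 4 + 3 + 1
6 + 5 + 3 + 1
6 + 4 + 3 + 2
That's 6 in total.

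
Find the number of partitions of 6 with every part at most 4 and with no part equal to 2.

4

They are:
4,1,1
3,3
3,1,1,1
1,1,1,1,1,1
That's 4 in total.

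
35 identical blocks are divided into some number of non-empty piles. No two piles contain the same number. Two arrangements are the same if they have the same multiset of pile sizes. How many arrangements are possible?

Counting exhaustively, 585 partitions satisfy the conditions.

585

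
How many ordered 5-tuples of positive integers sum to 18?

2380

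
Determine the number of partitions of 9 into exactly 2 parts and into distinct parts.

They are:
8 + 1
7 + 2
6 + 3
5 + 4
That's 4 in total.

4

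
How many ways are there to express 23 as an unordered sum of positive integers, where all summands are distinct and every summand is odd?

9

They are:
23
19 + 3 + 1
17 + 5 + 1
15 + 7 + 1
15 + 5 + 3
13 + 9 + 1
13 + 7 + 3
11 + 9 + 3
11 + 7 + 5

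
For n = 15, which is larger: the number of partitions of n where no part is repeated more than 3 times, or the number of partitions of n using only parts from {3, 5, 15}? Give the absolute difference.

102

Partitions of 15 where no part is repeated more than 3 times: 105.
Partitions of 15 using only parts from {3, 5, 15}: 3.
|105 − 3| = 102.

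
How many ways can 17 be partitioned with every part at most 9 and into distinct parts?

Enumerating:
9+8
9+7+1
9+6+2
9+5+3
9+5+2+1
9+4+3+1
8+7+2
8+6+3
8+6+2+1
8+5+4
8+5+3+1
8+4+3+2
7+6+4
7+6+3+1
7+5+4+1
7+5+3+2
7+4+3+2+1
6+5+4+2
6+5+3+2+1

19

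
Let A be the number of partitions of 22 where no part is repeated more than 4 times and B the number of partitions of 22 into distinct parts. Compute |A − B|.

539

Partitions of 22 where no part is repeated more than 4 times: 628.
Partitions of 22 into distinct parts: 89.
|628 − 89| = 539.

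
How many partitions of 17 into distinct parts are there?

There are too many to list fully; the first 12 (by largest part) are:
17
16,1
15,2
14,3
14,2,1
13,4
13,3,1
12,5
12,4,1
12,3,2
11,6
11,5,1
…and 26 more, for 38 total.

38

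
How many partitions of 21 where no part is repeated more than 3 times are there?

395

There are 395 such partitions.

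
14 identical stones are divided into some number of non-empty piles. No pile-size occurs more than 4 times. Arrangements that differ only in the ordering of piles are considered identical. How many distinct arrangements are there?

100

Direct enumeration gives 100 partitions.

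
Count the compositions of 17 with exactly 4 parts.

560

Equivalently, choose which 3 of the 16 gaps become plus signs: C(16,3) = 560.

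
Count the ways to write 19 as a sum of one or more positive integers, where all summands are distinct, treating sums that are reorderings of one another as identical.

A partial list (first 12 by largest part):
19
1,18
2,17
3,16
1,2,16
4,15
1,3,15
5,14
1,4,14
2,3,14
6,13
1,5,13
…and 42 more, for 54 total.

54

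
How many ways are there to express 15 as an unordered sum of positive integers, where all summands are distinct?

27

A partial list (first 12 by largest part):
15
1,14
2,13
3,12
1,2,12
4,11
1,3,11
5,10
1,4,10
2,3,10
6,9
1,5,9
…and 15 more, for 27 total.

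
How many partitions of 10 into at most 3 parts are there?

They are:
10
9+1
8+2
8+1+1
7+3
7+2+1
6+4
6+3+1
6+2+2
5+5
5+4+1
5+3+2
4+4+2
4+3+3
That's 14 in total.

14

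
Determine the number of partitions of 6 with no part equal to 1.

4

The partitions of 6 that satisfy the conditions:
6
4,2
3,3
2,2,2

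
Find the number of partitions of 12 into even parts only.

11

The partitions of 12 that satisfy the conditions:
12
10+2
8+4
8+2+2
6+6
6+4+2
6+2+2+2
4+4+4
4+4+2+2
4+2+2+2+2
2+2+2+2+2+2
That's 11 in total.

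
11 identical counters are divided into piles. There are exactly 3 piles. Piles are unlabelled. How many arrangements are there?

The partitions of 11 that satisfy the conditions:
9,1,1
8,2,1
7,3,1
7,2,2
6,4,1
6,3,2
5,5,1
5,4,2
5,3,3
4,4,3
That's 10 in total.

10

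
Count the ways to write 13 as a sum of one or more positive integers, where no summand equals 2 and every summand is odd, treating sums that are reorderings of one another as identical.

18

They are:
13
11+1+1
9+3+1
9+1+1+1+1
7+5+1
7+3+3
7+3+1+1+1
7+1+1+1+1+1+1
5+5+3
5+5+1+1+1
5+3+3+1+1
5+3+1+1+1+1+1
5+1+1+1+1+1+1+1+1
3+3+3+3+1
3+3+3+1+1+1+1
3+3+1+1+1+1+1+1+1
3+1+1+1+1+1+1+1+1+1+1
1+1+1+1+1+1+1+1+1+1+1+1+1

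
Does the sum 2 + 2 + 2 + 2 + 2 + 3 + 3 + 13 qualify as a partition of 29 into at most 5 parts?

The parts sum to 29, and the condition 'there are at most 5 summands' is violated.

No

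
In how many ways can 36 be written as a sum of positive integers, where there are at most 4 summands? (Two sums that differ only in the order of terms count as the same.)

A full systematic count gives 478.

478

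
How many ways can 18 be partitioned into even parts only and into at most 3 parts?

They are:
18
16 + 2
14 + 4
14 + 2 + 2
12 + 6
12 + 4 + 2
10 + 8
10 + 6 + 2
10 + 4 + 4
8 + 8 + 2
8 + 6 + 4
6 + 6 + 6

12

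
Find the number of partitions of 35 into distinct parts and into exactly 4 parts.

A full systematic count gives 185.

185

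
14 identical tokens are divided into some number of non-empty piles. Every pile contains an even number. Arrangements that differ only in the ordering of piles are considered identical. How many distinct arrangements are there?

15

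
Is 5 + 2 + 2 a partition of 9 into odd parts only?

No

The parts sum to 9, and the condition 'every summand is odd' is violated.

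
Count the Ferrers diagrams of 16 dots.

Counting exhaustively, 231 partitions satisfy the conditions.

231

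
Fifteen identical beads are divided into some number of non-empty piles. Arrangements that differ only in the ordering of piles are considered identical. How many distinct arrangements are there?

176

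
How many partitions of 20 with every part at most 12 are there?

582

Direct enumeration gives 582 partitions.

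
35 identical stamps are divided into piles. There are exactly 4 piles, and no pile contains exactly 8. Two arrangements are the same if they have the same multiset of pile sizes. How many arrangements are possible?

260

A full systematic count gives 260.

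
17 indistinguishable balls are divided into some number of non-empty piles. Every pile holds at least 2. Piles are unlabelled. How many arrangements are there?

A partial list (first 12 by largest part):
17
2 + 15
3 + 14
4 + 13
2 + 2 + 13
5 + 12
2 + 3 + 12
6 + 11
2 + 4 + 11
3 + 3 + 11
2 + 2 + 2 + 11
7 + 10
…and 54 more, for 66 total.

66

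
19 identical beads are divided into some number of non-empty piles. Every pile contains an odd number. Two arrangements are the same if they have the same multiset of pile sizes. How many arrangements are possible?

54

There are too many to list fully; the first 12 (by largest part) are:
19
17, 1, 1
15, 3, 1
15, 1, 1, 1, 1
13, 5, 1
13, 3, 3
13, 3, 1, 1, 1
13, 1, 1, 1, 1, 1, 1
11, 7, 1
11, 5, 3
11, 5, 1, 1, 1
11, 3, 3, 1, 1
…and 42 more, for 54 total.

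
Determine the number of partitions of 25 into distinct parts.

142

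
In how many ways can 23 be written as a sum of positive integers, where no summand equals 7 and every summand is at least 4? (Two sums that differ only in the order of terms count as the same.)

A partial list (first 12 by largest part):
23
19+4
18+5
17+6
15+8
15+4+4
14+9
14+5+4
13+10
13+6+4
13+5+5
12+11
…and 16 more, for 28 total.

28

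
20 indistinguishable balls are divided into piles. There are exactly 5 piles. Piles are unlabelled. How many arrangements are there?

Enumerating by decreasing first part gives 84 partitions in all.

84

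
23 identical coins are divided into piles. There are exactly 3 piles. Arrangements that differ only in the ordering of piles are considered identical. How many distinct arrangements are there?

There are too many to list fully; the first 12 (by largest part) are:
21,1,1
20,2,1
19,3,1
19,2,2
18,4,1
18,3,2
17,5,1
17,4,2
17,3,3
16,6,1
16,5,2
16,4,3
…and 32 more, for 44 total.

44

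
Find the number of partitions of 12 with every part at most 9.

73

Systematic enumeration (by largest part, then next-largest, …) yields 73.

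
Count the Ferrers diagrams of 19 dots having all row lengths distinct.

54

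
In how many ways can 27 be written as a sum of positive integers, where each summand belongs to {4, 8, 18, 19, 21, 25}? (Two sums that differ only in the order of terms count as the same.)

2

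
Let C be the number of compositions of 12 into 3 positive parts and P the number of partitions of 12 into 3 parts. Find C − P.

Compositions: C(11,2) = 55.
Partitions of 12 into exactly 3 parts: 12.
Difference: 55 − 12 = 43.

43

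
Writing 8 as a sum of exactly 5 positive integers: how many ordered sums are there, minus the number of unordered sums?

32

Ordered (compositions into 5 parts): C(7,4) = 35.
Unordered (partitions into 5 parts): 3.
Difference: 35 − 3 = 32.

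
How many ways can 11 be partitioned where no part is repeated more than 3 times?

38

A partial list (first 12 by largest part):
11
10,1
9,2
9,1,1
8,3
8,2,1
8,1,1,1
7,4
7,3,1
7,2,2
7,2,1,1
6,5
…and 26 more, for 38 total.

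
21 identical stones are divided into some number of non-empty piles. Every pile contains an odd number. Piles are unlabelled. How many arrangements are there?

Direct enumeration gives 76 partitions.

76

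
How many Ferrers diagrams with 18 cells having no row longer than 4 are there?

A full systematic count gives 84.

84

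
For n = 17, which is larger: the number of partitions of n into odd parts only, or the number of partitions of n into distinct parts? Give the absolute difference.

Partitions of 17 into odd parts only: 38.
Partitions of 17 into distinct parts: 38.
|38 − 38| = 0.

0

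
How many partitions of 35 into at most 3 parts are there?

120

There are 120 such partitions.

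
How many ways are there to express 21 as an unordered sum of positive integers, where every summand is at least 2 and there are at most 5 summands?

Direct enumeration gives 113 partitions.

113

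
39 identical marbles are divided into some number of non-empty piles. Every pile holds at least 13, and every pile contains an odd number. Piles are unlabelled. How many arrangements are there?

2

They are:
39
13, 13, 13
Counting gives 2.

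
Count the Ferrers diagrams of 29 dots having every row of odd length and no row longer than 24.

Systematic enumeration (by largest part, then next-largest, …) yields 252.

252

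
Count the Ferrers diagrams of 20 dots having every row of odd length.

There are too many to list fully; the first 12 (by largest part) are:
19+1
17+3
17+1+1+1
15+5
15+3+1+1
15+1+1+1+1+1
13+7
13+5+1+1
13+3+3+1
13+3+1+1+1+1
13+1+1+1+1+1+1+1
11+9
…and 52 more, for 64 total.

64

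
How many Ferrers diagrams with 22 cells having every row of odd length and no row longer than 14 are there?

78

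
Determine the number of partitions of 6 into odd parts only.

They are:
5, 1
3, 3
3, 1, 1, 1
1, 1, 1, 1, 1, 1
Counting gives 4.

4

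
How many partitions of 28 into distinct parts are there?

Enumerating by decreasing first part gives 222 partitions in all.

222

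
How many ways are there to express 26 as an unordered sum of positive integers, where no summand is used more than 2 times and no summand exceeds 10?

309

Counting exhaustively, 309 partitions satisfy the conditions.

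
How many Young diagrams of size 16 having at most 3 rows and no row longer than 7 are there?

5

They are:
7+7+2
7+6+3
7+5+4
6+6+4
6+5+5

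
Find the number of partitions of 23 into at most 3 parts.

A partial list (first 12 by largest part):
23
22, 1
21, 2
21, 1, 1
20, 3
20, 2, 1
19, 4
19, 3, 1
19, 2, 2
18, 5
18, 4, 1
18, 3, 2
…and 44 more, for 56 total.

56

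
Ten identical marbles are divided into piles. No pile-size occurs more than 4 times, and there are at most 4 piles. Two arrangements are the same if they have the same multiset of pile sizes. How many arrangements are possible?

They are:
10
1,9
2,8
1,1,8
3,7
1,2,7
1,1,1,7
4,6
1,3,6
2,2,6
1,1,2,6
5,5
1,4,5
2,3,5
1,1,3,5
1,2,2,5
2,4,4
1,1,4,4
3,3,4
1,2,3,4
2,2,2,4
1,3,3,3
2,2,3,3

23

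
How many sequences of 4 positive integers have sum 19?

816

Place 3 bars in the 18 internal gaps of a row of 19 dots: C(18,3) = 816.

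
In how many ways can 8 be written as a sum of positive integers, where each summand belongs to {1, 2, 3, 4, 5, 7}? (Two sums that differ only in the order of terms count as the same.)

19

Listing the qualifying partitions of 8:
7+1
5+3
5+2+1
5+1+1+1
4+4
4+3+1
4+2+2
4+2+1+1
4+1+1+1+1
3+3+2
3+3+1+1
3+2+2+1
3+2+1+1+1
3+1+1+1+1+1
2+2+2+2
2+2+2+1+1
2+2+1+1+1+1
2+1+1+1+1+1+1
1+1+1+1+1+1+1+1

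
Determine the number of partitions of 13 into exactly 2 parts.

The partitions of 13 that satisfy the conditions:
12 + 1
11 + 2
10 + 3
9 + 4
8 + 5
7 + 6

6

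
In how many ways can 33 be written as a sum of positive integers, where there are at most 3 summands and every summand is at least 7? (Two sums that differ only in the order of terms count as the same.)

There are too many to list fully; the first 12 (by largest part) are:
33
26 + 7
25 + 8
24 + 9
23 + 10
22 + 11
21 + 12
20 + 13
19 + 14
19 + 7 + 7
18 + 15
18 + 8 + 7
…and 18 more, for 30 total.

30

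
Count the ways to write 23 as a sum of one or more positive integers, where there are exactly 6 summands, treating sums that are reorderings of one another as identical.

Systematic enumeration (by largest part, then next-largest, …) yields 163.

163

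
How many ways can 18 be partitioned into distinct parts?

A partial list (first 12 by largest part):
18
17 + 1
16 + 2
15 + 3
15 + 2 + 1
14 + 4
14 + 3 + 1
13 + 5
13 + 4 + 1
13 + 3 + 2
12 + 6
12 + 5 + 1
…and 34 more, for 46 total.

46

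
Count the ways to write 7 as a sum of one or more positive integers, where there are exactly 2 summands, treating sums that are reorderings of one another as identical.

The partitions of 7 that satisfy the conditions:
6+1
5+2
4+3
Counting gives 3.

3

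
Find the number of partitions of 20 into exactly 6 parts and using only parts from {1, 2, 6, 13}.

Enumerating:
1 + 1 + 1 + 2 + 2 + 13
2 + 2 + 2 + 2 + 6 + 6

2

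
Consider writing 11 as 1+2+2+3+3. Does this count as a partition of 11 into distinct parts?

The parts sum to 11, and the condition 'all summands are distinct' is violated.

No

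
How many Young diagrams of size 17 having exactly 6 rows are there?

44

A partial list (first 12 by largest part):
12+1+1+1+1+1
11+2+1+1+1+1
10+3+1+1+1+1
10+2+2+1+1+1
9+4+1+1+1+1
9+3+2+1+1+1
9+2+2+2+1+1
8+5+1+1+1+1
8+4+2+1+1+1
8+3+3+1+1+1
8+3+2+2+1+1
8+2+2+2+2+1
…and 32 more, for 44 total.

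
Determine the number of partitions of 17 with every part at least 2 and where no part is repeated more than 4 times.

There are too many to list fully; the first 12 (by largest part) are:
17
15 + 2
14 + 3
13 + 4
13 + 2 + 2
12 + 5
12 + 3 + 2
11 + 6
11 + 4 + 2
11 + 3 + 3
11 + 2 + 2 + 2
10 + 7
…and 49 more, for 61 total.

61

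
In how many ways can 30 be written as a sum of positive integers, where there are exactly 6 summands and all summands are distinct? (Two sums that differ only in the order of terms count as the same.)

26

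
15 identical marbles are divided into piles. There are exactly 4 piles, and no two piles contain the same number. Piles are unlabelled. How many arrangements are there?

6

Listing the qualifying partitions of 15:
9,3,2,1
8,4,2,1
7,5,2,1
7,4,3,1
6,5,3,1
6,4,3,2
That's 6 in total.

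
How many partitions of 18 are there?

There are 385 such partitions.

385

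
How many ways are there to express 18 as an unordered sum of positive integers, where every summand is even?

There are too many to list fully; the first 12 (by largest part) are:
18
16, 2
14, 4
14, 2, 2
12, 6
12, 4, 2
12, 2, 2, 2
10, 8
10, 6, 2
10, 4, 4
10, 4, 2, 2
10, 2, 2, 2, 2
…and 18 more, for 30 total.

30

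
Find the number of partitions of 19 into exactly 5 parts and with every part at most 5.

8

Enumerating:
5+5+5+3+1
5+5+5+2+2
5+5+4+4+1
5+5+4+3+2
5+5+3+3+3
5+4+4+4+2
5+4+4+3+3
4+4+4+4+3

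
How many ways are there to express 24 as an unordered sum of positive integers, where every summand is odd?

Direct enumeration gives 122 partitions.

122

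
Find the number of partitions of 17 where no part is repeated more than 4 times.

205

There are 205 such partitions.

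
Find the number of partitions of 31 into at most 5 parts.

Enumerating by decreasing first part gives 748 partitions in all.

748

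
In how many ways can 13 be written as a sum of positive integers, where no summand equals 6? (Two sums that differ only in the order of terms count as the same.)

86

Counting exhaustively, 86 partitions satisfy the conditions.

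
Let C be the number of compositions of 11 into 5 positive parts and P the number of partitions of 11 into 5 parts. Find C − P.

Compositions: C(10,4) = 210.
Partitions of 11 into exactly 5 parts: 10.
Difference: 210 − 10 = 200.

200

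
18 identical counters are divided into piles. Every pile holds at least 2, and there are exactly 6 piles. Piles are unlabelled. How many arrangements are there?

11

The partitions of 18 that satisfy the conditions:
8,2,2,2,2,2
7,3,2,2,2,2
6,4,2,2,2,2
6,3,3,2,2,2
5,5,2,2,2,2
5,4,3,2,2,2
5,3,3,3,2,2
4,4,4,2,2,2
4,4,3,3,2,2
4,3,3,3,3,2
3,3,3,3,3,3
Counting gives 11.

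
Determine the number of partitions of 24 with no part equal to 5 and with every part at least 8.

Enumerating:
24
16, 8
15, 9
14, 10
13, 11
12, 12
8, 8, 8

7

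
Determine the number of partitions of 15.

176

Counting exhaustively, 176 partitions satisfy the conditions.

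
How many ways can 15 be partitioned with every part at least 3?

Enumerating:
15
12, 3
11, 4
10, 5
9, 6
9, 3, 3
8, 7
8, 4, 3
7, 5, 3
7, 4, 4
6, 6, 3
6, 5, 4
6, 3, 3, 3
5, 5, 5
5, 4, 3, 3
4, 4, 4, 3
3, 3, 3, 3, 3

17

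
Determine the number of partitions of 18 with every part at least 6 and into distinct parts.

Listing the qualifying partitions of 18:
18
12,6
11,7
10,8
That's 4 in total.

4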